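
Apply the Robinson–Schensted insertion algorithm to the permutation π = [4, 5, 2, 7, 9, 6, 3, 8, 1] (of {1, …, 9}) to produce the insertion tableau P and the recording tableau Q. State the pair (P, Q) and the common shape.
P = [1, 3, 6, 8] / [2, 5, 9] / [4] / [7];  Q = [1, 2, 4, 5] / [3, 6, 8] / [7] / [9];  common shape = (4, 3, 1, 1)

Row-insert the values π_1, π_2, … into P one at a time, bumping the leftmost entry strictly greater than the inserted value down to the next row. The recording tableau Q records, in position (i, j), the step at which that cell was added to P.
  Insert 4 (step 1): P = [4];  Q = [1]
  Insert 5 (step 2): P = [4, 5];  Q = [1, 2]
  Insert 2 (step 3): P = [2, 5] / [4];  Q = [1, 2] / [3]
  Insert 7 (step 4): P = [2, 5, 7] / [4];  Q = [1, 2, 4] / [3]
  Insert 9 (step 5): P = [2, 5, 7, 9] / [4];  Q = [1, 2, 4, 5] / [3]
  Insert 6 (step 6): P = [2, 5, 6, 9] / [4, 7];  Q = [1, 2, 4, 5] / [3, 6]
  Insert 3 (step 7): P = [2, 3, 6, 9] / [4, 5] / [7];  Q = [1, 2, 4, 5] / [3, 6] / [7]
  Insert 8 (step 8): P = [2, 3, 6, 8] / [4, 5, 9] / [7];  Q = [1, 2, 4, 5] / [3, 6, 8] / [7]
  Insert 1 (step 9): P = [1, 3, 6, 8] / [2, 5, 9] / [4] / [7];  Q = [1, 2, 4, 5] / [3, 6, 8] / [7] / [9]
Final shape: (4, 3, 1, 1).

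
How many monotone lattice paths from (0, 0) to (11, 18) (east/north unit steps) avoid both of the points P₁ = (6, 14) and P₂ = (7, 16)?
Number of paths = 27780375

Inclusion–exclusion. Total paths: C(29, 11) = 34597290. Through P₁: C(20, 6)·C(9, 5) = 4883760. Through P₂: C(23, 7)·C(6, 4) = 3677355. Since P₁ is strictly southwest of P₂, a monotone path through both must visit P₁ then P₂; paths through both = C(20, 6)·C(3, 1)·C(6, 4) = 1744200. Avoid both = 34597290 − 4883760 − 3677355 + 1744200 = 27780375.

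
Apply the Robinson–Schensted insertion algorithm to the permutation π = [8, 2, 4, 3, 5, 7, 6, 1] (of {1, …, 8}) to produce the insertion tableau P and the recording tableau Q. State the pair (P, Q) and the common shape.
P = [1, 3, 5, 6] / [2, 7] / [4] / [8];  Q = [1, 3, 5, 6] / [2, 7] / [4] / [8];  common shape = (4, 2, 1, 1)

Row-insert the values π_1, π_2, … into P one at a time, bumping the leftmost entry strictly greater than the inserted value down to the next row. The recording tableau Q records, in position (i, j), the step at which that cell was added to P.
  Insert 8 (step 1): P = [8];  Q = [1]
  Insert 2 (step 2): P = [2] / [8];  Q = [1] / [2]
  Insert 4 (step 3): P = [2, 4] / [8];  Q = [1, 3] / [2]
  Insert 3 (step 4): P = [2, 3] / [4] / [8];  Q = [1, 3] / [2] / [4]
  Insert 5 (step 5): P = [2, 3, 5] / [4] / [8];  Q = [1, 3, 5] / [2] / [4]
  Insert 7 (step 6): P = [2, 3, 5, 7] / [4] / [8];  Q = [1, 3, 5, 6] / [2] / [4]
  Insert 6 (step 7): P = [2, 3, 5, 6] / [4, 7] / [8];  Q = [1, 3, 5, 6] / [2, 7] / [4]
  Insert 1 (step 8): P = [1, 3, 5, 6] / [2, 7] / [4] / [8];  Q = [1, 3, 5, 6] / [2, 7] / [4] / [8]
Final shape: (4, 2, 1, 1).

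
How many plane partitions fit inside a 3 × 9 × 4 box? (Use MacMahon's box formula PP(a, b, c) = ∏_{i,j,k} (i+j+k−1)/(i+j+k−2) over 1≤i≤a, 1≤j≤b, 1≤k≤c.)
PP(3, 9, 4) = 13026013

Evaluate the triple product over i = 1..3, j = 1..9, k = 1..4. The factors are (2/1) · (3/2) · (4/3) · (5/4) · (3/2) · (4/3) · (5/4) · (6/5) · … (108 factors total). The numerators and denominators telescope so the product is an integer; carrying out the multiplication exactly gives PP(3, 9, 4) = 13026013.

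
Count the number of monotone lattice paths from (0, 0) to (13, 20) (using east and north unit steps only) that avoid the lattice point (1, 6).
Number of paths = 505562540

Total paths from (0, 0) to (13, 20): C(33, 13) = 573166440. Paths through (1, 6): (paths (0, 0) → (1, 6)) × (paths (1, 6) → (13, 20)) = C(7, 1) · C(26, 12) = 7 · 9657700 = 67603900. Avoidance count = 573166440 − 67603900 = 505562540.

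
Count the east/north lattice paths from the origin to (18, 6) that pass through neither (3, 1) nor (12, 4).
Number of paths = 46260

Inclusion–exclusion. Total paths: C(24, 18) = 134596. Through P₁: C(4, 3)·C(20, 15) = 62016. Through P₂: C(16, 12)·C(8, 6) = 50960. Since P₁ is strictly southwest of P₂, a monotone path through both must visit P₁ then P₂; paths through both = C(4, 3)·C(12, 9)·C(8, 6) = 24640. Avoid both = 134596 − 62016 − 50960 + 24640 = 46260.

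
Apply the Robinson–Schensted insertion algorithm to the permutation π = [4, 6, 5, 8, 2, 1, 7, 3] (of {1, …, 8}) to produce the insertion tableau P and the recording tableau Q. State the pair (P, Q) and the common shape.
P = [1, 3, 7] / [2, 5] / [4, 8] / [6];  Q = [1, 2, 4] / [3, 7] / [5, 8] / [6];  common shape = (3, 2, 2, 1)

Row-insert the values π_1, π_2, … into P one at a time, bumping the leftmost entry strictly greater than the inserted value down to the next row. The recording tableau Q records, in position (i, j), the step at which that cell was added to P.
  Insert 4 (step 1): P = [4];  Q = [1]
  Insert 6 (step 2): P = [4, 6];  Q = [1, 2]
  Insert 5 (step 3): P = [4, 5] / [6];  Q = [1, 2] / [3]
  Insert 8 (step 4): P = [4, 5, 8] / [6];  Q = [1, 2, 4] / [3]
  Insert 2 (step 5): P = [2, 5, 8] / [4] / [6];  Q = [1, 2, 4] / [3] / [5]
  Insert 1 (step 6): P = [1, 5, 8] / [2] / [4] / [6];  Q = [1, 2, 4] / [3] / [5] / [6]
  Insert 7 (step 7): P = [1, 5, 7] / [2, 8] / [4] / [6];  Q = [1, 2, 4] / [3, 7] / [5] / [6]
  Insert 3 (step 8): P = [1, 3, 7] / [2, 5] / [4, 8] / [6];  Q = [1, 2, 4] / [3, 7] / [5, 8] / [6]
Final shape: (3, 2, 2, 1).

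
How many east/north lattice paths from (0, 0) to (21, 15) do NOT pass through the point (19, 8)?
Number of paths = 5487979860

Total paths from (0, 0) to (21, 15): C(36, 21) = 5567902560. Paths through (19, 8): (paths (0, 0) → (19, 8)) × (paths (19, 8) → (21, 15)) = C(27, 19) · C(9, 2) = 2220075 · 36 = 79922700. Avoidance count = 5567902560 − 79922700 = 5487979860.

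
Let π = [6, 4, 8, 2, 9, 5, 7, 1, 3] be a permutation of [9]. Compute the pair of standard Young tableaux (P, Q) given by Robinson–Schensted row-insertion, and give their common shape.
P = [1, 3, 7] / [2, 5, 9] / [4, 8] / [6];  Q = [1, 3, 5] / [2, 6, 7] / [4, 9] / [8];  common shape = (3, 3, 2, 1)

Row-insert the values π_1, π_2, … into P one at a time, bumping the leftmost entry strictly greater than the inserted value down to the next row. The recording tableau Q records, in position (i, j), the step at which that cell was added to P.
  Insert 6 (step 1): P = [6];  Q = [1]
  Insert 4 (step 2): P = [4] / [6];  Q = [1] / [2]
  Insert 8 (step 3): P = [4, 8] / [6];  Q = [1, 3] / [2]
  Insert 2 (step 4): P = [2, 8] / [4] / [6];  Q = [1, 3] / [2] / [4]
  Insert 9 (step 5): P = [2, 8, 9] / [4] / [6];  Q = [1, 3, 5] / [2] / [4]
  Insert 5 (step 6): P = [2, 5, 9] / [4, 8] / [6];  Q = [1, 3, 5] / [2, 6] / [4]
  Insert 7 (step 7): P = [2, 5, 7] / [4, 8, 9] / [6];  Q = [1, 3, 5] / [2, 6, 7] / [4]
  Insert 1 (step 8): P = [1, 5, 7] / [2, 8, 9] / [4] / [6];  Q = [1, 3, 5] / [2, 6, 7] / [4] / [8]
  Insert 3 (step 9): P = [1, 3, 7] / [2, 5, 9] / [4, 8] / [6];  Q = [1, 3, 5] / [2, 6, 7] / [4, 9] / [8]
Final shape: (3, 3, 2, 1).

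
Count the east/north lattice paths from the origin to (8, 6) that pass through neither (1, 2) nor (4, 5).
Number of paths = 1683

Inclusion–exclusion. Total paths: C(14, 8) = 3003. Through P₁: C(3, 1)·C(11, 7) = 990. Through P₂: C(9, 4)·C(5, 4) = 630. Since P₁ is strictly southwest of P₂, a monotone path through both must visit P₁ then P₂; paths through both = C(3, 1)·C(6, 3)·C(5, 4) = 300. Avoid both = 3003 − 990 − 630 + 300 = 1683.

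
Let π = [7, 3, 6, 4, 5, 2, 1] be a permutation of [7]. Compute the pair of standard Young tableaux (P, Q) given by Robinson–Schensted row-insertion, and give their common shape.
P = [1, 4, 5] / [2] / [3] / [6] / [7];  Q = [1, 3, 5] / [2] / [4] / [6] / [7];  common shape = (3, 1, 1, 1, 1)

Row-insert the values π_1, π_2, … into P one at a time, bumping the leftmost entry strictly greater than the inserted value down to the next row. The recording tableau Q records, in position (i, j), the step at which that cell was added to P.
  Insert 7 (step 1): P = [7];  Q = [1]
  Insert 3 (step 2): P = [3] / [7];  Q = [1] / [2]
  Insert 6 (step 3): P = [3, 6] / [7];  Q = [1, 3] / [2]
  Insert 4 (step 4): P = [3, 4] / [6] / [7];  Q = [1, 3] / [2] / [4]
  Insert 5 (step 5): P = [3, 4, 5] / [6] / [7];  Q = [1, 3, 5] / [2] / [4]
  Insert 2 (step 6): P = [2, 4, 5] / [3] / [6] / [7];  Q = [1, 3, 5] / [2] / [4] / [6]
  Insert 1 (step 7): P = [1, 4, 5] / [2] / [3] / [6] / [7];  Q = [1, 3, 5] / [2] / [4] / [6] / [7]
Final shape: (3, 1, 1, 1, 1).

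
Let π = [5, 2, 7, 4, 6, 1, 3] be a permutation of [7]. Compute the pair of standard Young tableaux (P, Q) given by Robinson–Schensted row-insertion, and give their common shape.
P = [1, 3, 6] / [2, 4] / [5, 7];  Q = [1, 3, 5] / [2, 4] / [6, 7];  common shape = (3, 2, 2)

Row-insert the values π_1, π_2, … into P one at a time, bumping the leftmost entry strictly greater than the inserted value down to the next row. The recording tableau Q records, in position (i, j), the step at which that cell was added to P.
  Insert 5 (step 1): P = [5];  Q = [1]
  Insert 2 (step 2): P = [2] / [5];  Q = [1] / [2]
  Insert 7 (step 3): P = [2, 7] / [5];  Q = [1, 3] / [2]
  Insert 4 (step 4): P = [2, 4] / [5, 7];  Q = [1, 3] / [2, 4]
  Insert 6 (step 5): P = [2, 4, 6] / [5, 7];  Q = [1, 3, 5] / [2, 4]
  Insert 1 (step 6): P = [1, 4, 6] / [2, 7] / [5];  Q = [1, 3, 5] / [2, 4] / [6]
  Insert 3 (step 7): P = [1, 3, 6] / [2, 4] / [5, 7];  Q = [1, 3, 5] / [2, 4] / [6, 7]
Final shape: (3, 2, 2).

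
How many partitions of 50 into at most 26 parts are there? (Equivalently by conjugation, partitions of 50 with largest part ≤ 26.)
p(50, parts ≤ 26) = 198463

Use the recurrence p(n, m) = p(n, m−1) + p(n−m, m): either the largest part is < m (count p(n, m−1)) or the largest part is exactly m (remove one copy of m, count p(n−m, m)). With p(0, ·) = 1 this gives p(50, parts ≤ 26) = 198463. (By conjugating Young diagrams, this also counts partitions of 50 into at most 26 parts.)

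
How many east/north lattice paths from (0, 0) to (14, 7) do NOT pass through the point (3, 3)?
Number of paths = 88980

Total paths from (0, 0) to (14, 7): C(21, 14) = 116280. Paths through (3, 3): (paths (0, 0) → (3, 3)) × (paths (3, 3) → (14, 7)) = C(6, 3) · C(15, 11) = 20 · 1365 = 27300. Avoidance count = 116280 − 27300 = 88980.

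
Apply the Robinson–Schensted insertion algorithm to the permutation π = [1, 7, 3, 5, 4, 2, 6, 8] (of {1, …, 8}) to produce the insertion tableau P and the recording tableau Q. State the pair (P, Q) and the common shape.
P = [1, 2, 4, 6, 8] / [3] / [5] / [7];  Q = [1, 2, 4, 7, 8] / [3] / [5] / [6];  common shape = (5, 1, 1, 1)

Row-insert the values π_1, π_2, … into P one at a time, bumping the leftmost entry strictly greater than the inserted value down to the next row. The recording tableau Q records, in position (i, j), the step at which that cell was added to P.
  Insert 1 (step 1): P = [1];  Q = [1]
  Insert 7 (step 2): P = [1, 7];  Q = [1, 2]
  Insert 3 (step 3): P = [1, 3] / [7];  Q = [1, 2] / [3]
  Insert 5 (step 4): P = [1, 3, 5] / [7];  Q = [1, 2, 4] / [3]
  Insert 4 (step 5): P = [1, 3, 4] / [5] / [7];  Q = [1, 2, 4] / [3] / [5]
  Insert 2 (step 6): P = [1, 2, 4] / [3] / [5] / [7];  Q = [1, 2, 4] / [3] / [5] / [6]
  Insert 6 (step 7): P = [1, 2, 4, 6] / [3] / [5] / [7];  Q = [1, 2, 4, 7] / [3] / [5] / [6]
  Insert 8 (step 8): P = [1, 2, 4, 6, 8] / [3] / [5] / [7];  Q = [1, 2, 4, 7, 8] / [3] / [5] / [6]
Final shape: (5, 1, 1, 1).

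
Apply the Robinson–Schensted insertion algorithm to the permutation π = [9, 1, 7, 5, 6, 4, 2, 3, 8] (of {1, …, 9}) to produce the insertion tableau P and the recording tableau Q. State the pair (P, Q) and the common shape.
P = [1, 2, 3, 8] / [4, 6] / [5] / [7] / [9];  Q = [1, 3, 5, 9] / [2, 8] / [4] / [6] / [7];  common shape = (4, 2, 1, 1, 1)

Row-insert the values π_1, π_2, … into P one at a time, bumping the leftmost entry strictly greater than the inserted value down to the next row. The recording tableau Q records, in position (i, j), the step at which that cell was added to P.
  Insert 9 (step 1): P = [9];  Q = [1]
  Insert 1 (step 2): P = [1] / [9];  Q = [1] / [2]
  Insert 7 (step 3): P = [1, 7] / [9];  Q = [1, 3] / [2]
  Insert 5 (step 4): P = [1, 5] / [7] / [9];  Q = [1, 3] / [2] / [4]
  Insert 6 (step 5): P = [1, 5, 6] / [7] / [9];  Q = [1, 3, 5] / [2] / [4]
  Insert 4 (step 6): P = [1, 4, 6] / [5] / [7] / [9];  Q = [1, 3, 5] / [2] / [4] / [6]
  Insert 2 (step 7): P = [1, 2, 6] / [4] / [5] / [7] / [9];  Q = [1, 3, 5] / [2] / [4] / [6] / [7]
  Insert 3 (step 8): P = [1, 2, 3] / [4, 6] / [5] / [7] / [9];  Q = [1, 3, 5] / [2, 8] / [4] / [6] / [7]
  Insert 8 (step 9): P = [1, 2, 3, 8] / [4, 6] / [5] / [7] / [9];  Q = [1, 3, 5, 9] / [2, 8] / [4] / [6] / [7]
Final shape: (4, 2, 1, 1, 1).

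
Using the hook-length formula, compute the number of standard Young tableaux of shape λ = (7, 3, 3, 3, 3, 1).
# SYT of shape (7, 3, 3, 3, 3, 1) = 38798760

Hook-length formula: f^λ = n! / Π hook(c), product over all cells c of the Young diagram. For λ = (7, 3, 3, 3, 3, 1), n = 20 boxes. Hook lengths by row (left-to-right, top-to-bottom): [12, 10, 9, 4, 3, 2, 1]; [7, 5, 4]; [6, 4, 3]; [5, 3, 2]; [4, 2, 1]; [1]. Product of hooks = 62705664000. So f^λ = 20! / 62705664000 = 2432902008176640000 / 62705664000 = 38798760.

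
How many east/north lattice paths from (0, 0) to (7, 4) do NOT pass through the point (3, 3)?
Number of paths = 230

Total paths from (0, 0) to (7, 4): C(11, 7) = 330. Paths through (3, 3): (paths (0, 0) → (3, 3)) × (paths (3, 3) → (7, 4)) = C(6, 3) · C(5, 4) = 20 · 5 = 100. Avoidance count = 330 − 100 = 230.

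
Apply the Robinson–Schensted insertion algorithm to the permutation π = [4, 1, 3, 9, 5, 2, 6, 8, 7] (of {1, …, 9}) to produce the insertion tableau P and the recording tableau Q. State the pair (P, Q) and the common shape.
P = [1, 2, 5, 6, 7] / [3, 8] / [4, 9];  Q = [1, 3, 4, 7, 8] / [2, 5] / [6, 9];  common shape = (5, 2, 2)

Row-insert the values π_1, π_2, … into P one at a time, bumping the leftmost entry strictly greater than the inserted value down to the next row. The recording tableau Q records, in position (i, j), the step at which that cell was added to P.
  Insert 4 (step 1): P = [4];  Q = [1]
  Insert 1 (step 2): P = [1] / [4];  Q = [1] / [2]
  Insert 3 (step 3): P = [1, 3] / [4];  Q = [1, 3] / [2]
  Insert 9 (step 4): P = [1, 3, 9] / [4];  Q = [1, 3, 4] / [2]
  Insert 5 (step 5): P = [1, 3, 5] / [4, 9];  Q = [1, 3, 4] / [2, 5]
  Insert 2 (step 6): P = [1, 2, 5] / [3, 9] / [4];  Q = [1, 3, 4] / [2, 5] / [6]
  Insert 6 (step 7): P = [1, 2, 5, 6] / [3, 9] / [4];  Q = [1, 3, 4, 7] / [2, 5] / [6]
  Insert 8 (step 8): P = [1, 2, 5, 6, 8] / [3, 9] / [4];  Q = [1, 3, 4, 7, 8] / [2, 5] / [6]
  Insert 7 (step 9): P = [1, 2, 5, 6, 7] / [3, 8] / [4, 9];  Q = [1, 3, 4, 7, 8] / [2, 5] / [6, 9]
Final shape: (5, 2, 2).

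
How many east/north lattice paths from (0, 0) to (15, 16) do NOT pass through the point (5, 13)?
Number of paths = 298089747

Total paths from (0, 0) to (15, 16): C(31, 15) = 300540195. Paths through (5, 13): (paths (0, 0) → (5, 13)) × (paths (5, 13) → (15, 16)) = C(18, 5) · C(13, 10) = 8568 · 286 = 2450448. Avoidance count = 300540195 − 2450448 = 298089747.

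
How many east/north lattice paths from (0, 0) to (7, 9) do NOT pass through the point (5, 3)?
Number of paths = 9872

Total paths from (0, 0) to (7, 9): C(16, 7) = 11440. Paths through (5, 3): (paths (0, 0) → (5, 3)) × (paths (5, 3) → (7, 9)) = C(8, 5) · C(8, 2) = 56 · 28 = 1568. Avoidance count = 11440 − 1568 = 9872.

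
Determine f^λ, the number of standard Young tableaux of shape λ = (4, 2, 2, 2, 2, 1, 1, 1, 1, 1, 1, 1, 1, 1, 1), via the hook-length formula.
# SYT of shape (4, 2, 2, 2, 2, 1, 1, 1, 1, 1, 1, 1, 1, 1, 1) = 1563320

Hook-length formula: f^λ = n! / Π hook(c), product over all cells c of the Young diagram. For λ = (4, 2, 2, 2, 2, 1, 1, 1, 1, 1, 1, 1, 1, 1, 1), n = 22 boxes. Hook lengths by row (left-to-right, top-to-bottom): [18, 7, 2, 1]; [15, 4]; [14, 3]; [13, 2]; [12, 1]; [10]; [9]; [8]; [7]; [6]; [5]; [4]; [3]; [2]; [1]. Product of hooks = 718983143424000. So f^λ = 22! / 718983143424000 = 1124000727777607680000 / 718983143424000 = 1563320.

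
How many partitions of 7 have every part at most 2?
p(7, parts ≤ 2) = 4

Partitions of 7 with all parts ≤ 2: 2+2+2+1, 2+2+1+1+1, 2+1+1+1+1+1, 1+1+1+1+1+1+1. Count = 4.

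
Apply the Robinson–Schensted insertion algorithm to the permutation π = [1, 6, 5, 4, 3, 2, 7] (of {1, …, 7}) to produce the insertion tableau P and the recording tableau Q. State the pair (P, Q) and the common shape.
P = [1, 2, 7] / [3] / [4] / [5] / [6];  Q = [1, 2, 7] / [3] / [4] / [5] / [6];  common shape = (3, 1, 1, 1, 1)

Row-insert the values π_1, π_2, … into P one at a time, bumping the leftmost entry strictly greater than the inserted value down to the next row. The recording tableau Q records, in position (i, j), the step at which that cell was added to P.
  Insert 1 (step 1): P = [1];  Q = [1]
  Insert 6 (step 2): P = [1, 6];  Q = [1, 2]
  Insert 5 (step 3): P = [1, 5] / [6];  Q = [1, 2] / [3]
  Insert 4 (step 4): P = [1, 4] / [5] / [6];  Q = [1, 2] / [3] / [4]
  Insert 3 (step 5): P = [1, 3] / [4] / [5] / [6];  Q = [1, 2] / [3] / [4] / [5]
  Insert 2 (step 6): P = [1, 2] / [3] / [4] / [5] / [6];  Q = [1, 2] / [3] / [4] / [5] / [6]
  Insert 7 (step 7): P = [1, 2, 7] / [3] / [4] / [5] / [6];  Q = [1, 2, 7] / [3] / [4] / [5] / [6]
Final shape: (3, 1, 1, 1, 1).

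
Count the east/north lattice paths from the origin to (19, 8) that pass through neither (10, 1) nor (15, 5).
Number of paths = 1600105

Inclusion–exclusion. Total paths: C(27, 19) = 2220075. Through P₁: C(11, 10)·C(16, 9) = 125840. Through P₂: C(20, 15)·C(7, 4) = 542640. Since P₁ is strictly southwest of P₂, a monotone path through both must visit P₁ then P₂; paths through both = C(11, 10)·C(9, 5)·C(7, 4) = 48510. Avoid both = 2220075 − 125840 − 542640 + 48510 = 1600105.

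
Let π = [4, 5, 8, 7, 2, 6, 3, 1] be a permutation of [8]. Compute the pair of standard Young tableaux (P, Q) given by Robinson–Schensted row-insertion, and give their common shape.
P = [1, 3, 6] / [2, 5] / [4] / [7] / [8];  Q = [1, 2, 3] / [4, 6] / [5] / [7] / [8];  common shape = (3, 2, 1, 1, 1)

Row-insert the values π_1, π_2, … into P one at a time, bumping the leftmost entry strictly greater than the inserted value down to the next row. The recording tableau Q records, in position (i, j), the step at which that cell was added to P.
  Insert 4 (step 1): P = [4];  Q = [1]
  Insert 5 (step 2): P = [4, 5];  Q = [1, 2]
  Insert 8 (step 3): P = [4, 5, 8];  Q = [1, 2, 3]
  Insert 7 (step 4): P = [4, 5, 7] / [8];  Q = [1, 2, 3] / [4]
  Insert 2 (step 5): P = [2, 5, 7] / [4] / [8];  Q = [1, 2, 3] / [4] / [5]
  Insert 6 (step 6): P = [2, 5, 6] / [4, 7] / [8];  Q = [1, 2, 3] / [4, 6] / [5]
  Insert 3 (step 7): P = [2, 3, 6] / [4, 5] / [7] / [8];  Q = [1, 2, 3] / [4, 6] / [5] / [7]
  Insert 1 (step 8): P = [1, 3, 6] / [2, 5] / [4] / [7] / [8];  Q = [1, 2, 3] / [4, 6] / [5] / [7] / [8]
Final shape: (3, 2, 1, 1, 1).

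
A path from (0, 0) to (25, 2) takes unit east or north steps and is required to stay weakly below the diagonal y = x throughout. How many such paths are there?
Number of paths = 324

By the reflection principle (André's argument), the number of monotone paths to (25, 2) with n ≤ m that never go above y = x is C(27, 25) − C(27, 26) = 351 − 27 = 324.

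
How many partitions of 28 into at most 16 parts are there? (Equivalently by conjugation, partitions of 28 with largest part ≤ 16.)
p(28, parts ≤ 16) = 3523

Use the recurrence p(n, m) = p(n, m−1) + p(n−m, m): either the largest part is < m (count p(n, m−1)) or the largest part is exactly m (remove one copy of m, count p(n−m, m)). With p(0, ·) = 1 this gives p(28, parts ≤ 16) = 3523. (By conjugating Young diagrams, this also counts partitions of 28 into at most 16 parts.)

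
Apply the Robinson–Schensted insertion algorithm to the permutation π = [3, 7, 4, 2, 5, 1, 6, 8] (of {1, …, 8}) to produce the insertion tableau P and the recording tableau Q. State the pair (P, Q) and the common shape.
P = [1, 4, 5, 6, 8] / [2] / [3] / [7];  Q = [1, 2, 5, 7, 8] / [3] / [4] / [6];  common shape = (5, 1, 1, 1)

Row-insert the values π_1, π_2, … into P one at a time, bumping the leftmost entry strictly greater than the inserted value down to the next row. The recording tableau Q records, in position (i, j), the step at which that cell was added to P.
  Insert 3 (step 1): P = [3];  Q = [1]
  Insert 7 (step 2): P = [3, 7];  Q = [1, 2]
  Insert 4 (step 3): P = [3, 4] / [7];  Q = [1, 2] / [3]
  Insert 2 (step 4): P = [2, 4] / [3] / [7];  Q = [1, 2] / [3] / [4]
  Insert 5 (step 5): P = [2, 4, 5] / [3] / [7];  Q = [1, 2, 5] / [3] / [4]
  Insert 1 (step 6): P = [1, 4, 5] / [2] / [3] / [7];  Q = [1, 2, 5] / [3] / [4] / [6]
  Insert 6 (step 7): P = [1, 4, 5, 6] / [2] / [3] / [7];  Q = [1, 2, 5, 7] / [3] / [4] / [6]
  Insert 8 (step 8): P = [1, 4, 5, 6, 8] / [2] / [3] / [7];  Q = [1, 2, 5, 7, 8] / [3] / [4] / [6]
Final shape: (5, 1, 1, 1).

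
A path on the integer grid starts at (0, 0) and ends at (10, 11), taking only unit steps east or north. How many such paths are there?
Number of paths = 352716

A monotone lattice path from (0, 0) to (10, 11) consists of 10 east steps and 11 north steps in some order, so it is determined by which 10 of the 21 steps are east. The count is C(21, 10) = 352716.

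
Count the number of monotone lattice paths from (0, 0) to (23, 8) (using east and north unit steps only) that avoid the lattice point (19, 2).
Number of paths = 7844625

Total paths from (0, 0) to (23, 8): C(31, 23) = 7888725. Paths through (19, 2): (paths (0, 0) → (19, 2)) × (paths (19, 2) → (23, 8)) = C(21, 19) · C(10, 4) = 210 · 210 = 44100. Avoidance count = 7888725 − 44100 = 7844625.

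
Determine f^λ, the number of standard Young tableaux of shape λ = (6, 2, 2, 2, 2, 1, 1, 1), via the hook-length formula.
# SYT of shape (6, 2, 2, 2, 2, 1, 1, 1) = 523600

Hook-length formula: f^λ = n! / Π hook(c), product over all cells c of the Young diagram. For λ = (6, 2, 2, 2, 2, 1, 1, 1), n = 17 boxes. Hook lengths by row (left-to-right, top-to-bottom): [13, 9, 4, 3, 2, 1]; [8, 4]; [7, 3]; [6, 2]; [5, 1]; [3]; [2]; [1]. Product of hooks = 679311360. So f^λ = 17! / 679311360 = 355687428096000 / 679311360 = 523600.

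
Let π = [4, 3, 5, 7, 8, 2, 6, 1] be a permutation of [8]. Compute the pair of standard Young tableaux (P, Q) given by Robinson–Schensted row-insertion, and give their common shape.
P = [1, 5, 6, 8] / [2, 7] / [3] / [4];  Q = [1, 3, 4, 5] / [2, 7] / [6] / [8];  common shape = (4, 2, 1, 1)

Row-insert the values π_1, π_2, … into P one at a time, bumping the leftmost entry strictly greater than the inserted value down to the next row. The recording tableau Q records, in position (i, j), the step at which that cell was added to P.
  Insert 4 (step 1): P = [4];  Q = [1]
  Insert 3 (step 2): P = [3] / [4];  Q = [1] / [2]
  Insert 5 (step 3): P = [3, 5] / [4];  Q = [1, 3] / [2]
  Insert 7 (step 4): P = [3, 5, 7] / [4];  Q = [1, 3, 4] / [2]
  Insert 8 (step 5): P = [3, 5, 7, 8] / [4];  Q = [1, 3, 4, 5] / [2]
  Insert 2 (step 6): P = [2, 5, 7, 8] / [3] / [4];  Q = [1, 3, 4, 5] / [2] / [6]
  Insert 6 (step 7): P = [2, 5, 6, 8] / [3, 7] / [4];  Q = [1, 3, 4, 5] / [2, 7] / [6]
  Insert 1 (step 8): P = [1, 5, 6, 8] / [2, 7] / [3] / [4];  Q = [1, 3, 4, 5] / [2, 7] / [6] / [8]
Final shape: (4, 2, 1, 1).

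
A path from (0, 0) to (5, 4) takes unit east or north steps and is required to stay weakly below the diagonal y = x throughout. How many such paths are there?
Number of paths = 42

By the reflection principle (André's argument), the number of monotone paths to (5, 4) with n ≤ m that never go above y = x is C(9, 5) − C(9, 6) = 126 − 84 = 42.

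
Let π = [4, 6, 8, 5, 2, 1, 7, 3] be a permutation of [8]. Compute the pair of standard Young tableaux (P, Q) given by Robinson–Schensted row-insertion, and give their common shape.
P = [1, 3, 7] / [2, 5] / [4, 8] / [6];  Q = [1, 2, 3] / [4, 7] / [5, 8] / [6];  common shape = (3, 2, 2, 1)

Row-insert the values π_1, π_2, … into P one at a time, bumping the leftmost entry strictly greater than the inserted value down to the next row. The recording tableau Q records, in position (i, j), the step at which that cell was added to P.
  Insert 4 (step 1): P = [4];  Q = [1]
  Insert 6 (step 2): P = [4, 6];  Q = [1, 2]
  Insert 8 (step 3): P = [4, 6, 8];  Q = [1, 2, 3]
  Insert 5 (step 4): P = [4, 5, 8] / [6];  Q = [1, 2, 3] / [4]
  Insert 2 (step 5): P = [2, 5, 8] / [4] / [6];  Q = [1, 2, 3] / [4] / [5]
  Insert 1 (step 6): P = [1, 5, 8] / [2] / [4] / [6];  Q = [1, 2, 3] / [4] / [5] / [6]
  Insert 7 (step 7): P = [1, 5, 7] / [2, 8] / [4] / [6];  Q = [1, 2, 3] / [4, 7] / [5] / [6]
  Insert 3 (step 8): P = [1, 3, 7] / [2, 5] / [4, 8] / [6];  Q = [1, 2, 3] / [4, 7] / [5, 8] / [6]
Final shape: (3, 2, 2, 1).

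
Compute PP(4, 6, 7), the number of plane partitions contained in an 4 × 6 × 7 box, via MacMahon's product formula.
PP(4, 6, 7) = 12544848030

Evaluate the triple product over i = 1..4, j = 1..6, k = 1..7. The factors are (2/1) · (3/2) · (4/3) · (5/4) · (6/5) · (7/6) · (8/7) · (3/2) · … (168 factors total). The numerators and denominators telescope so the product is an integer; carrying out the multiplication exactly gives PP(4, 6, 7) = 12544848030.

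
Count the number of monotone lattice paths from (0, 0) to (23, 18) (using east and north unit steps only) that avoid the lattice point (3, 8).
Number of paths = 197155213125

Total paths from (0, 0) to (23, 18): C(41, 23) = 202112640600. Paths through (3, 8): (paths (0, 0) → (3, 8)) × (paths (3, 8) → (23, 18)) = C(11, 3) · C(30, 20) = 165 · 30045015 = 4957427475. Avoidance count = 202112640600 − 4957427475 = 197155213125.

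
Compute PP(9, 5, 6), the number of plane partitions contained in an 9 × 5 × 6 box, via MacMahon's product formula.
PP(9, 5, 6) = 72261531710368

Evaluate the triple product over i = 1..9, j = 1..5, k = 1..6. The factors are (2/1) · (3/2) · (4/3) · (5/4) · (6/5) · (7/6) · (3/2) · (4/3) · … (270 factors total). The numerators and denominators telescope so the product is an integer; carrying out the multiplication exactly gives PP(9, 5, 6) = 72261531710368.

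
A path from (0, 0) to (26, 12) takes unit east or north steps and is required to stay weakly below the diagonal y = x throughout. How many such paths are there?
Number of paths = 1504152860

By the reflection principle (André's argument), the number of monotone paths to (26, 12) with n ≤ m that never go above y = x is C(38, 26) − C(38, 27) = 2707475148 − 1203322288 = 1504152860.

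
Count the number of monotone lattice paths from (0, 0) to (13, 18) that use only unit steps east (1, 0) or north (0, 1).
Number of paths = 206253075

A monotone lattice path from (0, 0) to (13, 18) consists of 13 east steps and 18 north steps in some order, so it is determined by which 13 of the 31 steps are east. The count is C(31, 13) = 206253075.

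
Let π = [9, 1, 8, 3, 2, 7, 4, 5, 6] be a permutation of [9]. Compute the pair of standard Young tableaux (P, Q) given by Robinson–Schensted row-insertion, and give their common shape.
P = [1, 2, 4, 5, 6] / [3, 7] / [8] / [9];  Q = [1, 3, 6, 8, 9] / [2, 7] / [4] / [5];  common shape = (5, 2, 1, 1)

Row-insert the values π_1, π_2, … into P one at a time, bumping the leftmost entry strictly greater than the inserted value down to the next row. The recording tableau Q records, in position (i, j), the step at which that cell was added to P.
  Insert 9 (step 1): P = [9];  Q = [1]
  Insert 1 (step 2): P = [1] / [9];  Q = [1] / [2]
  Insert 8 (step 3): P = [1, 8] / [9];  Q = [1, 3] / [2]
  Insert 3 (step 4): P = [1, 3] / [8] / [9];  Q = [1, 3] / [2] / [4]
  Insert 2 (step 5): P = [1, 2] / [3] / [8] / [9];  Q = [1, 3] / [2] / [4] / [5]
  Insert 7 (step 6): P = [1, 2, 7] / [3] / [8] / [9];  Q = [1, 3, 6] / [2] / [4] / [5]
  Insert 4 (step 7): P = [1, 2, 4] / [3, 7] / [8] / [9];  Q = [1, 3, 6] / [2, 7] / [4] / [5]
  Insert 5 (step 8): P = [1, 2, 4, 5] / [3, 7] / [8] / [9];  Q = [1, 3, 6, 8] / [2, 7] / [4] / [5]
  Insert 6 (step 9): P = [1, 2, 4, 5, 6] / [3, 7] / [8] / [9];  Q = [1, 3, 6, 8, 9] / [2, 7] / [4] / [5]
Final shape: (5, 2, 1, 1).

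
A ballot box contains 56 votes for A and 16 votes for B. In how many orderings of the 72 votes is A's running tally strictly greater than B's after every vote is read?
Strict-lead orderings = 2286836123425060

Total orderings of the 72 votes with 56 for A: C(72, 56) = 4116305022165108. By the Bertrand ballot formula (Cycle Lemma / reflection principle), the number of orderings in which A is strictly ahead of B throughout is (p − q)/(p + q) · C(p + q, p) = (56 − 16)/(56 + 16) · 4116305022165108 = 2286836123425060.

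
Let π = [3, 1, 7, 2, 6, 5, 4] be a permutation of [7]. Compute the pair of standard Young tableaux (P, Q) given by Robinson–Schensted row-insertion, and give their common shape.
P = [1, 2, 4] / [3, 5] / [6] / [7];  Q = [1, 3, 5] / [2, 4] / [6] / [7];  common shape = (3, 2, 1, 1)

Row-insert the values π_1, π_2, … into P one at a time, bumping the leftmost entry strictly greater than the inserted value down to the next row. The recording tableau Q records, in position (i, j), the step at which that cell was added to P.
  Insert 3 (step 1): P = [3];  Q = [1]
  Insert 1 (step 2): P = [1] / [3];  Q = [1] / [2]
  Insert 7 (step 3): P = [1, 7] / [3];  Q = [1, 3] / [2]
  Insert 2 (step 4): P = [1, 2] / [3, 7];  Q = [1, 3] / [2, 4]
  Insert 6 (step 5): P = [1, 2, 6] / [3, 7];  Q = [1, 3, 5] / [2, 4]
  Insert 5 (step 6): P = [1, 2, 5] / [3, 6] / [7];  Q = [1, 3, 5] / [2, 4] / [6]
  Insert 4 (step 7): P = [1, 2, 4] / [3, 5] / [6] / [7];  Q = [1, 3, 5] / [2, 4] / [6] / [7]
Final shape: (3, 2, 1, 1).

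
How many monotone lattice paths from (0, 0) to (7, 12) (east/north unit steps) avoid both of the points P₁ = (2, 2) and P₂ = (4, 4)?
Number of paths = 26760

Inclusion–exclusion. Total paths: C(19, 7) = 50388. Through P₁: C(4, 2)·C(15, 5) = 18018. Through P₂: C(8, 4)·C(11, 3) = 11550. Since P₁ is strictly southwest of P₂, a monotone path through both must visit P₁ then P₂; paths through both = C(4, 2)·C(4, 2)·C(11, 3) = 5940. Avoid both = 50388 − 18018 − 11550 + 5940 = 26760.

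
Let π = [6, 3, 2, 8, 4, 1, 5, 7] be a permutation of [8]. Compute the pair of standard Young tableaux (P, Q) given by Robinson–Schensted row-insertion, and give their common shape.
P = [1, 4, 5, 7] / [2, 8] / [3] / [6];  Q = [1, 4, 7, 8] / [2, 5] / [3] / [6];  common shape = (4, 2, 1, 1)

Row-insert the values π_1, π_2, … into P one at a time, bumping the leftmost entry strictly greater than the inserted value down to the next row. The recording tableau Q records, in position (i, j), the step at which that cell was added to P.
  Insert 6 (step 1): P = [6];  Q = [1]
  Insert 3 (step 2): P = [3] / [6];  Q = [1] / [2]
  Insert 2 (step 3): P = [2] / [3] / [6];  Q = [1] / [2] / [3]
  Insert 8 (step 4): P = [2, 8] / [3] / [6];  Q = [1, 4] / [2] / [3]
  Insert 4 (step 5): P = [2, 4] / [3, 8] / [6];  Q = [1, 4] / [2, 5] / [3]
  Insert 1 (step 6): P = [1, 4] / [2, 8] / [3] / [6];  Q = [1, 4] / [2, 5] / [3] / [6]
  Insert 5 (step 7): P = [1, 4, 5] / [2, 8] / [3] / [6];  Q = [1, 4, 7] / [2, 5] / [3] / [6]
  Insert 7 (step 8): P = [1, 4, 5, 7] / [2, 8] / [3] / [6];  Q = [1, 4, 7, 8] / [2, 5] / [3] / [6]
Final shape: (4, 2, 1, 1).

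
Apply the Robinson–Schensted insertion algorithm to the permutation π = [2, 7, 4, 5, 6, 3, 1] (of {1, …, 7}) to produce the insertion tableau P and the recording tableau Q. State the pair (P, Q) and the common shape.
P = [1, 3, 5, 6] / [2] / [4] / [7];  Q = [1, 2, 4, 5] / [3] / [6] / [7];  common shape = (4, 1, 1, 1)

Row-insert the values π_1, π_2, … into P one at a time, bumping the leftmost entry strictly greater than the inserted value down to the next row. The recording tableau Q records, in position (i, j), the step at which that cell was added to P.
  Insert 2 (step 1): P = [2];  Q = [1]
  Insert 7 (step 2): P = [2, 7];  Q = [1, 2]
  Insert 4 (step 3): P = [2, 4] / [7];  Q = [1, 2] / [3]
  Insert 5 (step 4): P = [2, 4, 5] / [7];  Q = [1, 2, 4] / [3]
  Insert 6 (step 5): P = [2, 4, 5, 6] / [7];  Q = [1, 2, 4, 5] / [3]
  Insert 3 (step 6): P = [2, 3, 5, 6] / [4] / [7];  Q = [1, 2, 4, 5] / [3] / [6]
  Insert 1 (step 7): P = [1, 3, 5, 6] / [2] / [4] / [7];  Q = [1, 2, 4, 5] / [3] / [6] / [7]
Final shape: (4, 1, 1, 1).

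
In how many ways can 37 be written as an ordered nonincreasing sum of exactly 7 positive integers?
p(37, 7 parts) = 1824

Partitions of n into exactly k parts are in bijection with partitions of n − k into at most k parts (subtract 1 from each part). So p(37, exactly 7) = p(30, parts ≤ 7). Computing via the recurrence p(m, j) = p(m, j−1) + p(m−j, j) gives 1824.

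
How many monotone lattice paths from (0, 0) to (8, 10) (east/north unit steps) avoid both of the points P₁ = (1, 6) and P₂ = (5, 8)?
Number of paths = 29628

Inclusion–exclusion. Total paths: C(18, 8) = 43758. Through P₁: C(7, 1)·C(11, 7) = 2310. Through P₂: C(13, 5)·C(5, 3) = 12870. Since P₁ is strictly southwest of P₂, a monotone path through both must visit P₁ then P₂; paths through both = C(7, 1)·C(6, 4)·C(5, 3) = 1050. Avoid both = 43758 − 2310 − 12870 + 1050 = 29628.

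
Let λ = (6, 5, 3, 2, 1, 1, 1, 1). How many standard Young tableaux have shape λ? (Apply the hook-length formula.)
# SYT of shape (6, 5, 3, 2, 1, 1, 1, 1) = 178053750

Hook-length formula: f^λ = n! / Π hook(c), product over all cells c of the Young diagram. For λ = (6, 5, 3, 2, 1, 1, 1, 1), n = 20 boxes. Hook lengths by row (left-to-right, top-to-bottom): [13, 8, 6, 4, 3, 1]; [11, 6, 4, 2, 1]; [8, 3, 1]; [6, 1]; [4]; [3]; [2]; [1]. Product of hooks = 13663862784. So f^λ = 20! / 13663862784 = 2432902008176640000 / 13663862784 = 178053750.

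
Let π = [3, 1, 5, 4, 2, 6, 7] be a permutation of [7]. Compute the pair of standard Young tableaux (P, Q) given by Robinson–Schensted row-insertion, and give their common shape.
P = [1, 2, 6, 7] / [3, 4] / [5];  Q = [1, 3, 6, 7] / [2, 4] / [5];  common shape = (4, 2, 1)

Row-insert the values π_1, π_2, … into P one at a time, bumping the leftmost entry strictly greater than the inserted value down to the next row. The recording tableau Q records, in position (i, j), the step at which that cell was added to P.
  Insert 3 (step 1): P = [3];  Q = [1]
  Insert 1 (step 2): P = [1] / [3];  Q = [1] / [2]
  Insert 5 (step 3): P = [1, 5] / [3];  Q = [1, 3] / [2]
  Insert 4 (step 4): P = [1, 4] / [3, 5];  Q = [1, 3] / [2, 4]
  Insert 2 (step 5): P = [1, 2] / [3, 4] / [5];  Q = [1, 3] / [2, 4] / [5]
  Insert 6 (step 6): P = [1, 2, 6] / [3, 4] / [5];  Q = [1, 3, 6] / [2, 4] / [5]
  Insert 7 (step 7): P = [1, 2, 6, 7] / [3, 4] / [5];  Q = [1, 3, 6, 7] / [2, 4] / [5]
Final shape: (4, 2, 1).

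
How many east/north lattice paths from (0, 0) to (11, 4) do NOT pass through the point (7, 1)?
Number of paths = 1085

Total paths from (0, 0) to (11, 4): C(15, 11) = 1365. Paths through (7, 1): (paths (0, 0) → (7, 1)) × (paths (7, 1) → (11, 4)) = C(8, 7) · C(7, 4) = 8 · 35 = 280. Avoidance count = 1365 − 280 = 1085.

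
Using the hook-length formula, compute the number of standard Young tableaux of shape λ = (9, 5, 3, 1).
# SYT of shape (9, 5, 3, 1) = 2625480

Hook-length formula: f^λ = n! / Π hook(c), product over all cells c of the Young diagram. For λ = (9, 5, 3, 1), n = 18 boxes. Hook lengths by row (left-to-right, top-to-bottom): [12, 10, 9, 7, 6, 4, 3, 2, 1]; [7, 5, 4, 2, 1]; [4, 2, 1]; [1]. Product of hooks = 2438553600. So f^λ = 18! / 2438553600 = 6402373705728000 / 2438553600 = 2625480.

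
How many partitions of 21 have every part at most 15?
p(21, parts ≤ 15) = 773

Use the recurrence p(n, m) = p(n, m−1) + p(n−m, m): either the largest part is < m (count p(n, m−1)) or the largest part is exactly m (remove one copy of m, count p(n−m, m)). With p(0, ·) = 1 this gives p(21, parts ≤ 15) = 773. (By conjugating Young diagrams, this also counts partitions of 21 into at most 15 parts.)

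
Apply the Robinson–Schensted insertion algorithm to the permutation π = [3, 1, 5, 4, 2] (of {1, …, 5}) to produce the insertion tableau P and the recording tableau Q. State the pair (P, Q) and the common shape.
P = [1, 2] / [3, 4] / [5];  Q = [1, 3] / [2, 4] / [5];  common shape = (2, 2, 1)

Row-insert the values π_1, π_2, … into P one at a time, bumping the leftmost entry strictly greater than the inserted value down to the next row. The recording tableau Q records, in position (i, j), the step at which that cell was added to P.
  Insert 3 (step 1): P = [3];  Q = [1]
  Insert 1 (step 2): P = [1] / [3];  Q = [1] / [2]
  Insert 5 (step 3): P = [1, 5] / [3];  Q = [1, 3] / [2]
  Insert 4 (step 4): P = [1, 4] / [3, 5];  Q = [1, 3] / [2, 4]
  Insert 2 (step 5): P = [1, 2] / [3, 4] / [5];  Q = [1, 3] / [2, 4] / [5]
Final shape: (2, 2, 1).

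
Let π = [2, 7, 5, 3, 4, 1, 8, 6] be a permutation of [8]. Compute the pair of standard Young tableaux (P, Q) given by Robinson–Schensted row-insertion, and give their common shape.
P = [1, 3, 4, 6] / [2, 8] / [5] / [7];  Q = [1, 2, 5, 7] / [3, 8] / [4] / [6];  common shape = (4, 2, 1, 1)

Row-insert the values π_1, π_2, … into P one at a time, bumping the leftmost entry strictly greater than the inserted value down to the next row. The recording tableau Q records, in position (i, j), the step at which that cell was added to P.
  Insert 2 (step 1): P = [2];  Q = [1]
  Insert 7 (step 2): P = [2, 7];  Q = [1, 2]
  Insert 5 (step 3): P = [2, 5] / [7];  Q = [1, 2] / [3]
  Insert 3 (step 4): P = [2, 3] / [5] / [7];  Q = [1, 2] / [3] / [4]
  Insert 4 (step 5): P = [2, 3, 4] / [5] / [7];  Q = [1, 2, 5] / [3] / [4]
  Insert 1 (step 6): P = [1, 3, 4] / [2] / [5] / [7];  Q = [1, 2, 5] / [3] / [4] / [6]
  Insert 8 (step 7): P = [1, 3, 4, 8] / [2] / [5] / [7];  Q = [1, 2, 5, 7] / [3] / [4] / [6]
  Insert 6 (step 8): P = [1, 3, 4, 6] / [2, 8] / [5] / [7];  Q = [1, 2, 5, 7] / [3, 8] / [4] / [6]
Final shape: (4, 2, 1, 1).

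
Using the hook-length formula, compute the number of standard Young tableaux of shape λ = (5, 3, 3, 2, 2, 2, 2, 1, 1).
# SYT of shape (5, 3, 3, 2, 2, 2, 2, 1, 1) = 128931264

Hook-length formula: f^λ = n! / Π hook(c), product over all cells c of the Young diagram. For λ = (5, 3, 3, 2, 2, 2, 2, 1, 1), n = 21 boxes. Hook lengths by row (left-to-right, top-to-bottom): [13, 10, 5, 2, 1]; [10, 7, 2]; [9, 6, 1]; [7, 4]; [6, 3]; [5, 2]; [4, 1]; [2]; [1]. Product of hooks = 396264960000. So f^λ = 21! / 396264960000 = 51090942171709440000 / 396264960000 = 128931264.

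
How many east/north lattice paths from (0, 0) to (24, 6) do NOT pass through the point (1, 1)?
Number of paths = 397215

Total paths from (0, 0) to (24, 6): C(30, 24) = 593775. Paths through (1, 1): (paths (0, 0) → (1, 1)) × (paths (1, 1) → (24, 6)) = C(2, 1) · C(28, 23) = 2 · 98280 = 196560. Avoidance count = 593775 − 196560 = 397215.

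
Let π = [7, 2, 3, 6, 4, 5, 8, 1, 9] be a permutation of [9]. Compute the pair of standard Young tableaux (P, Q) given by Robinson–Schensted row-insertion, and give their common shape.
P = [1, 3, 4, 5, 8, 9] / [2] / [6] / [7];  Q = [1, 3, 4, 6, 7, 9] / [2] / [5] / [8];  common shape = (6, 1, 1, 1)

Row-insert the values π_1, π_2, … into P one at a time, bumping the leftmost entry strictly greater than the inserted value down to the next row. The recording tableau Q records, in position (i, j), the step at which that cell was added to P.
  Insert 7 (step 1): P = [7];  Q = [1]
  Insert 2 (step 2): P = [2] / [7];  Q = [1] / [2]
  Insert 3 (step 3): P = [2, 3] / [7];  Q = [1, 3] / [2]
  Insert 6 (step 4): P = [2, 3, 6] / [7];  Q = [1, 3, 4] / [2]
  Insert 4 (step 5): P = [2, 3, 4] / [6] / [7];  Q = [1, 3, 4] / [2] / [5]
  Insert 5 (step 6): P = [2, 3, 4, 5] / [6] / [7];  Q = [1, 3, 4, 6] / [2] / [5]
  Insert 8 (step 7): P = [2, 3, 4, 5, 8] / [6] / [7];  Q = [1, 3, 4, 6, 7] / [2] / [5]
  Insert 1 (step 8): P = [1, 3, 4, 5, 8] / [2] / [6] / [7];  Q = [1, 3, 4, 6, 7] / [2] / [5] / [8]
  Insert 9 (step 9): P = [1, 3, 4, 5, 8, 9] / [2] / [6] / [7];  Q = [1, 3, 4, 6, 7, 9] / [2] / [5] / [8]
Final shape: (6, 1, 1, 1).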